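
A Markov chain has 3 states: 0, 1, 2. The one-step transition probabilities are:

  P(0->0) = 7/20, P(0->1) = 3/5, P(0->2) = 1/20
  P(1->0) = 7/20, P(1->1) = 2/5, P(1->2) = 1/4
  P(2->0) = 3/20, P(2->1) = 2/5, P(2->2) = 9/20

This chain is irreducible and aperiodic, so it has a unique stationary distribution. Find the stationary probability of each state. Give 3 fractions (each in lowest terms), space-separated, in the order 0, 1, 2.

The stationary distribution satisfies pi = pi * P, i.e.:
  pi_0 = 7/20*pi_0 + 7/20*pi_1 + 3/20*pi_2
  pi_1 = 3/5*pi_0 + 2/5*pi_1 + 2/5*pi_2
  pi_2 = 1/20*pi_0 + 1/4*pi_1 + 9/20*pi_2
with normalization: pi_0 + pi_1 + pi_2 = 1.

Using the first 2 balance equations plus normalization, the linear system A*pi = b is:
  [-13/20, 7/20, 3/20] . pi = 0
  [3/5, -3/5, 2/5] . pi = 0
  [1, 1, 1] . pi = 1

Solving yields:
  pi_0 = 23/76
  pi_1 = 35/76
  pi_2 = 9/38

Verification (pi * P):
  23/76*7/20 + 35/76*7/20 + 9/38*3/20 = 23/76 = pi_0  (ok)
  23/76*3/5 + 35/76*2/5 + 9/38*2/5 = 35/76 = pi_1  (ok)
  23/76*1/20 + 35/76*1/4 + 9/38*9/20 = 9/38 = pi_2  (ok)

Answer: 23/76 35/76 9/38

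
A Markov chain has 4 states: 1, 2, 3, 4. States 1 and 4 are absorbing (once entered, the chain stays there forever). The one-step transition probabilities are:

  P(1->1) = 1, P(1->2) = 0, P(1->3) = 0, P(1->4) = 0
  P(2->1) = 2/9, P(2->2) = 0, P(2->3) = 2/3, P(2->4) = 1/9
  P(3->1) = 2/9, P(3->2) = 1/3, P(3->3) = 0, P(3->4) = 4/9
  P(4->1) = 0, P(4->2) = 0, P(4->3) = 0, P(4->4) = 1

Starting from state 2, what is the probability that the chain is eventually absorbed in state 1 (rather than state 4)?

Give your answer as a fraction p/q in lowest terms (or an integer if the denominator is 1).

Answer: 10/21

Derivation:
Let a_i = P(absorbed in 1 | start in state i).
Boundary conditions: a_1 = 1, a_4 = 0.
For each transient state i, a_i = sum_j P(i->j) * a_j:
  a_2 = 2/9*a_1 + 0*a_2 + 2/3*a_3 + 1/9*a_4
  a_3 = 2/9*a_1 + 1/3*a_2 + 0*a_3 + 4/9*a_4

Substituting a_1 = 1 and a_4 = 0, rearrange to (I - Q) a = r where r[i] = P(i -> 1):
  [1, -2/3] . (a_2, a_3) = 2/9
  [-1/3, 1] . (a_2, a_3) = 2/9

Solving yields:
  a_2 = 10/21
  a_3 = 8/21

Starting state is 2, so the absorption probability is a_2 = 10/21.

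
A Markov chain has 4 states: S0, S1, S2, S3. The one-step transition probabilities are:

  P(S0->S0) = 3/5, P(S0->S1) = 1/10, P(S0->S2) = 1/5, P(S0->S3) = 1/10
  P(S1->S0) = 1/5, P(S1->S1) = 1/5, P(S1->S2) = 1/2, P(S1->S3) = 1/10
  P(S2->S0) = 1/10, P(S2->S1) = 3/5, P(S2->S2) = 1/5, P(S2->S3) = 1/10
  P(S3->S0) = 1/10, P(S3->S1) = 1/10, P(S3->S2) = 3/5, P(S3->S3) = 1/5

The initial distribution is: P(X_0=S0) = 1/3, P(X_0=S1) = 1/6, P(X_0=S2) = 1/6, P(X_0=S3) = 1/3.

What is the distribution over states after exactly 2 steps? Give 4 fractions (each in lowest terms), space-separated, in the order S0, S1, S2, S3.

Answer: 157/600 187/600 47/150 17/150

Derivation:
Propagating the distribution step by step (d_{t+1} = d_t * P):
d_0 = (S0=1/3, S1=1/6, S2=1/6, S3=1/3)
  d_1[S0] = 1/3*3/5 + 1/6*1/5 + 1/6*1/10 + 1/3*1/10 = 17/60
  d_1[S1] = 1/3*1/10 + 1/6*1/5 + 1/6*3/5 + 1/3*1/10 = 1/5
  d_1[S2] = 1/3*1/5 + 1/6*1/2 + 1/6*1/5 + 1/3*3/5 = 23/60
  d_1[S3] = 1/3*1/10 + 1/6*1/10 + 1/6*1/10 + 1/3*1/5 = 2/15
d_1 = (S0=17/60, S1=1/5, S2=23/60, S3=2/15)
  d_2[S0] = 17/60*3/5 + 1/5*1/5 + 23/60*1/10 + 2/15*1/10 = 157/600
  d_2[S1] = 17/60*1/10 + 1/5*1/5 + 23/60*3/5 + 2/15*1/10 = 187/600
  d_2[S2] = 17/60*1/5 + 1/5*1/2 + 23/60*1/5 + 2/15*3/5 = 47/150
  d_2[S3] = 17/60*1/10 + 1/5*1/10 + 23/60*1/10 + 2/15*1/5 = 17/150
d_2 = (S0=157/600, S1=187/600, S2=47/150, S3=17/150)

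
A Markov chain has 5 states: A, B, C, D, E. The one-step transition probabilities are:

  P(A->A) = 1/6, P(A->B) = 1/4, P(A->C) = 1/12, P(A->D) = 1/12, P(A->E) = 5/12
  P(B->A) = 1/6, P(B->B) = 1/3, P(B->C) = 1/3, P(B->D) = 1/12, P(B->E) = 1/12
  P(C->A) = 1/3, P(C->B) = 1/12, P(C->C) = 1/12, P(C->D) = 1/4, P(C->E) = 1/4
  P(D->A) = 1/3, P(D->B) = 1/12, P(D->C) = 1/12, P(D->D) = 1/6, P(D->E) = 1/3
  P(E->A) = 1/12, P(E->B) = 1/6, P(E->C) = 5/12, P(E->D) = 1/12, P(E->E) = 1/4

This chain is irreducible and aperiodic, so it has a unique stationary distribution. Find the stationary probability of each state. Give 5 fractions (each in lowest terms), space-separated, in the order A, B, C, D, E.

Answer: 15/74 199/1073 467/2146 140/1073 283/1073

Derivation:
The stationary distribution satisfies pi = pi * P, i.e.:
  pi_A = 1/6*pi_A + 1/6*pi_B + 1/3*pi_C + 1/3*pi_D + 1/12*pi_E
  pi_B = 1/4*pi_A + 1/3*pi_B + 1/12*pi_C + 1/12*pi_D + 1/6*pi_E
  pi_C = 1/12*pi_A + 1/3*pi_B + 1/12*pi_C + 1/12*pi_D + 5/12*pi_E
  pi_D = 1/12*pi_A + 1/12*pi_B + 1/4*pi_C + 1/6*pi_D + 1/12*pi_E
  pi_E = 5/12*pi_A + 1/12*pi_B + 1/4*pi_C + 1/3*pi_D + 1/4*pi_E
with normalization: pi_A + pi_B + pi_C + pi_D + pi_E = 1.

Using the first 4 balance equations plus normalization, the linear system A*pi = b is:
  [-5/6, 1/6, 1/3, 1/3, 1/12] . pi = 0
  [1/4, -2/3, 1/12, 1/12, 1/6] . pi = 0
  [1/12, 1/3, -11/12, 1/12, 5/12] . pi = 0
  [1/12, 1/12, 1/4, -5/6, 1/12] . pi = 0
  [1, 1, 1, 1, 1] . pi = 1

Solving yields:
  pi_A = 15/74
  pi_B = 199/1073
  pi_C = 467/2146
  pi_D = 140/1073
  pi_E = 283/1073

Verification (pi * P):
  15/74*1/6 + 199/1073*1/6 + 467/2146*1/3 + 140/1073*1/3 + 283/1073*1/12 = 15/74 = pi_A  (ok)
  15/74*1/4 + 199/1073*1/3 + 467/2146*1/12 + 140/1073*1/12 + 283/1073*1/6 = 199/1073 = pi_B  (ok)
  15/74*1/12 + 199/1073*1/3 + 467/2146*1/12 + 140/1073*1/12 + 283/1073*5/12 = 467/2146 = pi_C  (ok)
  15/74*1/12 + 199/1073*1/12 + 467/2146*1/4 + 140/1073*1/6 + 283/1073*1/12 = 140/1073 = pi_D  (ok)
  15/74*5/12 + 199/1073*1/12 + 467/2146*1/4 + 140/1073*1/3 + 283/1073*1/4 = 283/1073 = pi_E  (ok)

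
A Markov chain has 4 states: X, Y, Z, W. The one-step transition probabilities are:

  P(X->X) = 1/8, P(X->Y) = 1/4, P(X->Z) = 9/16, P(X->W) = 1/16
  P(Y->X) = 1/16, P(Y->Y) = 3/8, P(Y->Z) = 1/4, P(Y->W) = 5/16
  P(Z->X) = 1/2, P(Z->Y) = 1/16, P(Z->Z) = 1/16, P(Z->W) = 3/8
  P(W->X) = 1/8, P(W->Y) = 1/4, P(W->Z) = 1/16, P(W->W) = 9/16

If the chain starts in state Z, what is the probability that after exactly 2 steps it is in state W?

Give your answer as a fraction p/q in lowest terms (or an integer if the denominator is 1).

Answer: 73/256

Derivation:
Computing P^2 by repeated multiplication:
P^1 =
  X: [1/8, 1/4, 9/16, 1/16]
  Y: [1/16, 3/8, 1/4, 5/16]
  Z: [1/2, 1/16, 1/16, 3/8]
  W: [1/8, 1/4, 1/16, 9/16]
P^2 =
  X: [41/128, 45/256, 11/64, 85/256]
  Y: [25/128, 1/4, 21/128, 25/64]
  Z: [37/256, 63/256, 83/256, 73/256]
  W: [17/128, 69/256, 11/64, 109/256]

(P^2)[Z -> W] = 73/256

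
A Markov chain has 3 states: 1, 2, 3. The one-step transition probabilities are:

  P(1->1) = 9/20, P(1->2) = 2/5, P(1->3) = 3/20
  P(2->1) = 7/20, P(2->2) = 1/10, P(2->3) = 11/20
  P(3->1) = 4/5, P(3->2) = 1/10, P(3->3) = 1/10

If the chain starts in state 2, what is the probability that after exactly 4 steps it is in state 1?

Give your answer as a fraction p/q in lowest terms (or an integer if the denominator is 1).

Answer: 79901/160000

Derivation:
Computing P^4 by repeated multiplication:
P^1 =
  1: [9/20, 2/5, 3/20]
  2: [7/20, 1/10, 11/20]
  3: [4/5, 1/10, 1/10]
P^2 =
  1: [37/80, 47/200, 121/400]
  2: [253/400, 41/200, 13/80]
  3: [19/40, 17/50, 37/200]
P^3 =
  1: [4259/8000, 191/800, 1831/8000]
  2: [3891/8000, 1159/4000, 1791/8000]
  3: [1923/4000, 97/400, 1107/4000]
P^4 =
  1: [80997/160000, 20777/80000, 37449/160000]
  2: [79901/160000, 19673/80000, 40753/160000]
  3: [41809/80000, 9769/40000, 18653/80000]

(P^4)[2 -> 1] = 79901/160000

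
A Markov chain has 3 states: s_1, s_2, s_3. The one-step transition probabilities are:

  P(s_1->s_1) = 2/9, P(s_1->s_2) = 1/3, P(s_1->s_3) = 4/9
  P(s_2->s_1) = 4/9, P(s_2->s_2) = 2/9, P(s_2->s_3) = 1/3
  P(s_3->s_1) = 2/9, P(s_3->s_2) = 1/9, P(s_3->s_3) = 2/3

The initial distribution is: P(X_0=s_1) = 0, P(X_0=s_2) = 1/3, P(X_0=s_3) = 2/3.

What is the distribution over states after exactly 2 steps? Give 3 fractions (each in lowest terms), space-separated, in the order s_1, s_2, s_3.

Answer: 62/243 47/243 134/243

Derivation:
Propagating the distribution step by step (d_{t+1} = d_t * P):
d_0 = (s_1=0, s_2=1/3, s_3=2/3)
  d_1[s_1] = 0*2/9 + 1/3*4/9 + 2/3*2/9 = 8/27
  d_1[s_2] = 0*1/3 + 1/3*2/9 + 2/3*1/9 = 4/27
  d_1[s_3] = 0*4/9 + 1/3*1/3 + 2/3*2/3 = 5/9
d_1 = (s_1=8/27, s_2=4/27, s_3=5/9)
  d_2[s_1] = 8/27*2/9 + 4/27*4/9 + 5/9*2/9 = 62/243
  d_2[s_2] = 8/27*1/3 + 4/27*2/9 + 5/9*1/9 = 47/243
  d_2[s_3] = 8/27*4/9 + 4/27*1/3 + 5/9*2/3 = 134/243
d_2 = (s_1=62/243, s_2=47/243, s_3=134/243)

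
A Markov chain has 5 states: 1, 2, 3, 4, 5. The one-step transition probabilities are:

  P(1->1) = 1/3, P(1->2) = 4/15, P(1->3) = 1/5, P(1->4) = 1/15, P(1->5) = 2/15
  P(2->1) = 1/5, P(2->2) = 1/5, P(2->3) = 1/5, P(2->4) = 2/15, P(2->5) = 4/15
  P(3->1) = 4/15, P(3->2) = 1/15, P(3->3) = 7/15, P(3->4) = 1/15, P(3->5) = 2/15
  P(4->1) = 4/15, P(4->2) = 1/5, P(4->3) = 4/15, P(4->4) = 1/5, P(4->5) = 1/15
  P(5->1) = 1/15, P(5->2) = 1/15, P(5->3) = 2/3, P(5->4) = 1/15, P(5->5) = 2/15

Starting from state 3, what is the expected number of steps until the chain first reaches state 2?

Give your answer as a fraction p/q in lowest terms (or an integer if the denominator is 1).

Let h_i = expected steps to first reach 2 from state i.
Boundary: h_2 = 0.
First-step equations for the other states:
  h_1 = 1 + 1/3*h_1 + 4/15*h_2 + 1/5*h_3 + 1/15*h_4 + 2/15*h_5
  h_3 = 1 + 4/15*h_1 + 1/15*h_2 + 7/15*h_3 + 1/15*h_4 + 2/15*h_5
  h_4 = 1 + 4/15*h_1 + 1/5*h_2 + 4/15*h_3 + 1/5*h_4 + 1/15*h_5
  h_5 = 1 + 1/15*h_1 + 1/15*h_2 + 2/3*h_3 + 1/15*h_4 + 2/15*h_5

Substituting h_2 = 0 and rearranging gives the linear system (I - Q) h = 1:
  [2/3, -1/5, -1/15, -2/15] . (h_1, h_3, h_4, h_5) = 1
  [-4/15, 8/15, -1/15, -2/15] . (h_1, h_3, h_4, h_5) = 1
  [-4/15, -4/15, 4/5, -1/15] . (h_1, h_3, h_4, h_5) = 1
  [-1/15, -2/3, -1/15, 13/15] . (h_1, h_3, h_4, h_5) = 1

Solving yields:
  h_1 = 55/9
  h_3 = 70/9
  h_4 = 59/9
  h_5 = 73/9

Starting state is 3, so the expected hitting time is h_3 = 70/9.

Answer: 70/9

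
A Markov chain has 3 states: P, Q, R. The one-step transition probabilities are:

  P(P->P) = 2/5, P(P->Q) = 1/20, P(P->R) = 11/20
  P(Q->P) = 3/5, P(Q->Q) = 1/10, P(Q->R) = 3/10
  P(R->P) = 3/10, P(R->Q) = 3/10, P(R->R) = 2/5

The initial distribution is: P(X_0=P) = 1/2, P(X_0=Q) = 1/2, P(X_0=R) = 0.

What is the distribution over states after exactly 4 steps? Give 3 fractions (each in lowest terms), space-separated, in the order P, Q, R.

Answer: 31279/80000 13497/80000 4403/10000

Derivation:
Propagating the distribution step by step (d_{t+1} = d_t * P):
d_0 = (P=1/2, Q=1/2, R=0)
  d_1[P] = 1/2*2/5 + 1/2*3/5 + 0*3/10 = 1/2
  d_1[Q] = 1/2*1/20 + 1/2*1/10 + 0*3/10 = 3/40
  d_1[R] = 1/2*11/20 + 1/2*3/10 + 0*2/5 = 17/40
d_1 = (P=1/2, Q=3/40, R=17/40)
  d_2[P] = 1/2*2/5 + 3/40*3/5 + 17/40*3/10 = 149/400
  d_2[Q] = 1/2*1/20 + 3/40*1/10 + 17/40*3/10 = 4/25
  d_2[R] = 1/2*11/20 + 3/40*3/10 + 17/40*2/5 = 187/400
d_2 = (P=149/400, Q=4/25, R=187/400)
  d_3[P] = 149/400*2/5 + 4/25*3/5 + 187/400*3/10 = 1541/4000
  d_3[Q] = 149/400*1/20 + 4/25*1/10 + 187/400*3/10 = 1399/8000
  d_3[R] = 149/400*11/20 + 4/25*3/10 + 187/400*2/5 = 3519/8000
d_3 = (P=1541/4000, Q=1399/8000, R=3519/8000)
  d_4[P] = 1541/4000*2/5 + 1399/8000*3/5 + 3519/8000*3/10 = 31279/80000
  d_4[Q] = 1541/4000*1/20 + 1399/8000*1/10 + 3519/8000*3/10 = 13497/80000
  d_4[R] = 1541/4000*11/20 + 1399/8000*3/10 + 3519/8000*2/5 = 4403/10000
d_4 = (P=31279/80000, Q=13497/80000, R=4403/10000)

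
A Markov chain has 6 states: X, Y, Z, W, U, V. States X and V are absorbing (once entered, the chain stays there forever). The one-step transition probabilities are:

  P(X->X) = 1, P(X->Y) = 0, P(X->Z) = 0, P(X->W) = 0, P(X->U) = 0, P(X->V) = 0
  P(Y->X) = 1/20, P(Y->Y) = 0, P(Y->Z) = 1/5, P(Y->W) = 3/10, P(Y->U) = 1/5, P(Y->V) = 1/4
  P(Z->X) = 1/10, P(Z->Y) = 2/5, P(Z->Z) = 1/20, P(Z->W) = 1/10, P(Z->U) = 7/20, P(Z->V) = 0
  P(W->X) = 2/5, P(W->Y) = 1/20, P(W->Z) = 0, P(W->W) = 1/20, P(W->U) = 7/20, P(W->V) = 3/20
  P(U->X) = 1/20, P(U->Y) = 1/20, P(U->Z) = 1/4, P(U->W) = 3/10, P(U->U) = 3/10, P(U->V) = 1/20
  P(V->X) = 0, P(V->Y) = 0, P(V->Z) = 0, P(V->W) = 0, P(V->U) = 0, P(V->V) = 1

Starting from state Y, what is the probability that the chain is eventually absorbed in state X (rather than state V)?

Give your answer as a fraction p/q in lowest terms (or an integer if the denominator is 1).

Let a_i = P(absorbed in X | start in state i).
Boundary conditions: a_X = 1, a_V = 0.
For each transient state i, a_i = sum_j P(i->j) * a_j:
  a_Y = 1/20*a_X + 0*a_Y + 1/5*a_Z + 3/10*a_W + 1/5*a_U + 1/4*a_V
  a_Z = 1/10*a_X + 2/5*a_Y + 1/20*a_Z + 1/10*a_W + 7/20*a_U + 0*a_V
  a_W = 2/5*a_X + 1/20*a_Y + 0*a_Z + 1/20*a_W + 7/20*a_U + 3/20*a_V
  a_U = 1/20*a_X + 1/20*a_Y + 1/4*a_Z + 3/10*a_W + 3/10*a_U + 1/20*a_V

Substituting a_X = 1 and a_V = 0, rearrange to (I - Q) a = r where r[i] = P(i -> X):
  [1, -1/5, -3/10, -1/5] . (a_Y, a_Z, a_W, a_U) = 1/20
  [-2/5, 19/20, -1/10, -7/20] . (a_Y, a_Z, a_W, a_U) = 1/10
  [-1/20, 0, 19/20, -7/20] . (a_Y, a_Z, a_W, a_U) = 2/5
  [-1/20, -1/4, -3/10, 7/10] . (a_Y, a_Z, a_W, a_U) = 1/20

Solving yields:
  a_Y = 26619/53540
  a_Z = 32751/53540
  a_W = 9014/13385
  a_U = 6575/10708

Starting state is Y, so the absorption probability is a_Y = 26619/53540.

Answer: 26619/53540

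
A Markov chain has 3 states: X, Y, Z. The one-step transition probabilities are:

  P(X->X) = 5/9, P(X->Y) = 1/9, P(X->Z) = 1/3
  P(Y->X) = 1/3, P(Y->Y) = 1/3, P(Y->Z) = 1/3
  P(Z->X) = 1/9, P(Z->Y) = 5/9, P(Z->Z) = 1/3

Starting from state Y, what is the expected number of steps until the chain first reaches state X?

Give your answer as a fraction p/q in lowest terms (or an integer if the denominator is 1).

Answer: 27/7

Derivation:
Let h_i = expected steps to first reach X from state i.
Boundary: h_X = 0.
First-step equations for the other states:
  h_Y = 1 + 1/3*h_X + 1/3*h_Y + 1/3*h_Z
  h_Z = 1 + 1/9*h_X + 5/9*h_Y + 1/3*h_Z

Substituting h_X = 0 and rearranging gives the linear system (I - Q) h = 1:
  [2/3, -1/3] . (h_Y, h_Z) = 1
  [-5/9, 2/3] . (h_Y, h_Z) = 1

Solving yields:
  h_Y = 27/7
  h_Z = 33/7

Starting state is Y, so the expected hitting time is h_Y = 27/7.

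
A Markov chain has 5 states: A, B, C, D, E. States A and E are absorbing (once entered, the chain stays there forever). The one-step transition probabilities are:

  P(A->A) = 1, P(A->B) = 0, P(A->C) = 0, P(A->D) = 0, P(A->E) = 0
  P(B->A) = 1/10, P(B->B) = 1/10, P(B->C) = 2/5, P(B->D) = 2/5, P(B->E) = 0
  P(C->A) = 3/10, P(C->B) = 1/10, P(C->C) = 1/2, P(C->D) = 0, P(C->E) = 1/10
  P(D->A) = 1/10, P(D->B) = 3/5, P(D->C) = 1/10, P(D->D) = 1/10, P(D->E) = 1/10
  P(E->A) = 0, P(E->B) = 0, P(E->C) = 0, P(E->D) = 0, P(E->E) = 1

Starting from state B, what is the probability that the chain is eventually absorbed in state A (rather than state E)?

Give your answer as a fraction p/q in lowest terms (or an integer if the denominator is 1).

Let a_i = P(absorbed in A | start in state i).
Boundary conditions: a_A = 1, a_E = 0.
For each transient state i, a_i = sum_j P(i->j) * a_j:
  a_B = 1/10*a_A + 1/10*a_B + 2/5*a_C + 2/5*a_D + 0*a_E
  a_C = 3/10*a_A + 1/10*a_B + 1/2*a_C + 0*a_D + 1/10*a_E
  a_D = 1/10*a_A + 3/5*a_B + 1/10*a_C + 1/10*a_D + 1/10*a_E

Substituting a_A = 1 and a_E = 0, rearrange to (I - Q) a = r where r[i] = P(i -> A):
  [9/10, -2/5, -2/5] . (a_B, a_C, a_D) = 1/10
  [-1/10, 1/2, 0] . (a_B, a_C, a_D) = 3/10
  [-3/5, -1/10, 9/10] . (a_B, a_C, a_D) = 1/10

Solving yields:
  a_B = 37/49
  a_C = 184/245
  a_D = 171/245

Starting state is B, so the absorption probability is a_B = 37/49.

Answer: 37/49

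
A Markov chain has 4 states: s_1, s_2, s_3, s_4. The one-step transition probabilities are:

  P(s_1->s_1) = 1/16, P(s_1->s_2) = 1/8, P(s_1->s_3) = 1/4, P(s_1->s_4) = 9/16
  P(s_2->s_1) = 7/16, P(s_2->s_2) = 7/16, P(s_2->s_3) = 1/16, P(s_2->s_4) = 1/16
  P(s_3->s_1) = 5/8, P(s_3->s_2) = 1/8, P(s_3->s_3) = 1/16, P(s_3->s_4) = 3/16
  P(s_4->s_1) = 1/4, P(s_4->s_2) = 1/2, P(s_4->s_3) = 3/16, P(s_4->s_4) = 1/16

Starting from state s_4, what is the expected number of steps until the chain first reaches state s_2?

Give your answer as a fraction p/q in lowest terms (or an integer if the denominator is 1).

Answer: 896/297

Derivation:
Let h_i = expected steps to first reach s_2 from state i.
Boundary: h_s_2 = 0.
First-step equations for the other states:
  h_s_1 = 1 + 1/16*h_s_1 + 1/8*h_s_2 + 1/4*h_s_3 + 9/16*h_s_4
  h_s_3 = 1 + 5/8*h_s_1 + 1/8*h_s_2 + 1/16*h_s_3 + 3/16*h_s_4
  h_s_4 = 1 + 1/4*h_s_1 + 1/2*h_s_2 + 3/16*h_s_3 + 1/16*h_s_4

Substituting h_s_2 = 0 and rearranging gives the linear system (I - Q) h = 1:
  [15/16, -1/4, -9/16] . (h_s_1, h_s_3, h_s_4) = 1
  [-5/8, 15/16, -3/16] . (h_s_1, h_s_3, h_s_4) = 1
  [-1/4, -3/16, 15/16] . (h_s_1, h_s_3, h_s_4) = 1

Solving yields:
  h_s_1 = 400/99
  h_s_3 = 48/11
  h_s_4 = 896/297

Starting state is s_4, so the expected hitting time is h_s_4 = 896/297.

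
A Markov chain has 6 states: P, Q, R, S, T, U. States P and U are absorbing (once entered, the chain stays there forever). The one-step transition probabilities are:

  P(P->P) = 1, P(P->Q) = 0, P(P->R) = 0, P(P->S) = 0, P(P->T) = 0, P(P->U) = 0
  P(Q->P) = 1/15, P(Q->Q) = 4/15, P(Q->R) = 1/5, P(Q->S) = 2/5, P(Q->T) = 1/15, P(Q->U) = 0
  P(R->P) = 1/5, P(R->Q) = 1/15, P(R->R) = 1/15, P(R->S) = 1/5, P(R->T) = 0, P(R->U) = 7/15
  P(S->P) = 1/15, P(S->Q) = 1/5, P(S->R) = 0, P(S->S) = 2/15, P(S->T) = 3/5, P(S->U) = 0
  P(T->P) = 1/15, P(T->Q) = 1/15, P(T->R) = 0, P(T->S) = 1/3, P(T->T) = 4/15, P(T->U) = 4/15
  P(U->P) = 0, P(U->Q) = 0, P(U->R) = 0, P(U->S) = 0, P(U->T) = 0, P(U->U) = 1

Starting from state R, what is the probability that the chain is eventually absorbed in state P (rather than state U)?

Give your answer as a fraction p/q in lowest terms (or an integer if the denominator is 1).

Answer: 1711/5250

Derivation:
Let a_i = P(absorbed in P | start in state i).
Boundary conditions: a_P = 1, a_U = 0.
For each transient state i, a_i = sum_j P(i->j) * a_j:
  a_Q = 1/15*a_P + 4/15*a_Q + 1/5*a_R + 2/5*a_S + 1/15*a_T + 0*a_U
  a_R = 1/5*a_P + 1/15*a_Q + 1/15*a_R + 1/5*a_S + 0*a_T + 7/15*a_U
  a_S = 1/15*a_P + 1/5*a_Q + 0*a_R + 2/15*a_S + 3/5*a_T + 0*a_U
  a_T = 1/15*a_P + 1/15*a_Q + 0*a_R + 1/3*a_S + 4/15*a_T + 4/15*a_U

Substituting a_P = 1 and a_U = 0, rearrange to (I - Q) a = r where r[i] = P(i -> P):
  [11/15, -1/5, -2/5, -1/15] . (a_Q, a_R, a_S, a_T) = 1/15
  [-1/15, 14/15, -1/5, 0] . (a_Q, a_R, a_S, a_T) = 1/5
  [-1/5, 0, 13/15, -3/5] . (a_Q, a_R, a_S, a_T) = 1/15
  [-1/15, 0, -1/3, 11/15] . (a_Q, a_R, a_S, a_T) = 1/15

Solving yields:
  a_Q = 2183/5250
  a_R = 1711/5250
  a_S = 669/1750
  a_T = 794/2625

Starting state is R, so the absorption probability is a_R = 1711/5250.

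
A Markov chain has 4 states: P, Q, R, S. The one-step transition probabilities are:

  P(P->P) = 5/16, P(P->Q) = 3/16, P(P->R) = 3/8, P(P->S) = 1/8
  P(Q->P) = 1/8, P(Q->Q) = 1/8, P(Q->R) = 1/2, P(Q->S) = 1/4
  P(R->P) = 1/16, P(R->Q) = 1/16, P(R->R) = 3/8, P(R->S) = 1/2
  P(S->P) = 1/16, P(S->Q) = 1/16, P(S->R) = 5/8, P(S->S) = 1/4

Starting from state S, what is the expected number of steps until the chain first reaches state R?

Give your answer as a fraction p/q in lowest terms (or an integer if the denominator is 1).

Let h_i = expected steps to first reach R from state i.
Boundary: h_R = 0.
First-step equations for the other states:
  h_P = 1 + 5/16*h_P + 3/16*h_Q + 3/8*h_R + 1/8*h_S
  h_Q = 1 + 1/8*h_P + 1/8*h_Q + 1/2*h_R + 1/4*h_S
  h_S = 1 + 1/16*h_P + 1/16*h_Q + 5/8*h_R + 1/4*h_S

Substituting h_R = 0 and rearranging gives the linear system (I - Q) h = 1:
  [11/16, -3/16, -1/8] . (h_P, h_Q, h_S) = 1
  [-1/8, 7/8, -1/4] . (h_P, h_Q, h_S) = 1
  [-1/16, -1/16, 3/4] . (h_P, h_Q, h_S) = 1

Solving yields:
  h_P = 484/211
  h_Q = 412/211
  h_S = 356/211

Starting state is S, so the expected hitting time is h_S = 356/211.

Answer: 356/211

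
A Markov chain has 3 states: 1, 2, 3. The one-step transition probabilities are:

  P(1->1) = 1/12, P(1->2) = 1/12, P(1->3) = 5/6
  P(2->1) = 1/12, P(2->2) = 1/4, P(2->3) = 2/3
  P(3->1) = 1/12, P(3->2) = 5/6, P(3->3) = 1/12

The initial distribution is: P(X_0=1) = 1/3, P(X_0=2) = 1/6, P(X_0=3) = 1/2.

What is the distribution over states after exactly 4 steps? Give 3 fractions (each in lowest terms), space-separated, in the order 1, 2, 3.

Answer: 1/12 60589/124416 53459/124416

Derivation:
Propagating the distribution step by step (d_{t+1} = d_t * P):
d_0 = (1=1/3, 2=1/6, 3=1/2)
  d_1[1] = 1/3*1/12 + 1/6*1/12 + 1/2*1/12 = 1/12
  d_1[2] = 1/3*1/12 + 1/6*1/4 + 1/2*5/6 = 35/72
  d_1[3] = 1/3*5/6 + 1/6*2/3 + 1/2*1/12 = 31/72
d_1 = (1=1/12, 2=35/72, 3=31/72)
  d_2[1] = 1/12*1/12 + 35/72*1/12 + 31/72*1/12 = 1/12
  d_2[2] = 1/12*1/12 + 35/72*1/4 + 31/72*5/6 = 421/864
  d_2[3] = 1/12*5/6 + 35/72*2/3 + 31/72*1/12 = 371/864
d_2 = (1=1/12, 2=421/864, 3=371/864)
  d_3[1] = 1/12*1/12 + 421/864*1/12 + 371/864*1/12 = 1/12
  d_3[2] = 1/12*1/12 + 421/864*1/4 + 371/864*5/6 = 5045/10368
  d_3[3] = 1/12*5/6 + 421/864*2/3 + 371/864*1/12 = 4459/10368
d_3 = (1=1/12, 2=5045/10368, 3=4459/10368)
  d_4[1] = 1/12*1/12 + 5045/10368*1/12 + 4459/10368*1/12 = 1/12
  d_4[2] = 1/12*1/12 + 5045/10368*1/4 + 4459/10368*5/6 = 60589/124416
  d_4[3] = 1/12*5/6 + 5045/10368*2/3 + 4459/10368*1/12 = 53459/124416
d_4 = (1=1/12, 2=60589/124416, 3=53459/124416)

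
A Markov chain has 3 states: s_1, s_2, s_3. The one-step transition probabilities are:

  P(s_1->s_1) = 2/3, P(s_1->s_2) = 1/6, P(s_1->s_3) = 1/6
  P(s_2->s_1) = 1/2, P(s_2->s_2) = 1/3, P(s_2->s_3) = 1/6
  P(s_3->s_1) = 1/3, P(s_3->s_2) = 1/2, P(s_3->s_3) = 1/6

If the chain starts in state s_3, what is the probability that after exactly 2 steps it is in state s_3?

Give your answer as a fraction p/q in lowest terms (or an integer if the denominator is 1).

Computing P^2 by repeated multiplication:
P^1 =
  s_1: [2/3, 1/6, 1/6]
  s_2: [1/2, 1/3, 1/6]
  s_3: [1/3, 1/2, 1/6]
P^2 =
  s_1: [7/12, 1/4, 1/6]
  s_2: [5/9, 5/18, 1/6]
  s_3: [19/36, 11/36, 1/6]

(P^2)[s_3 -> s_3] = 1/6

Answer: 1/6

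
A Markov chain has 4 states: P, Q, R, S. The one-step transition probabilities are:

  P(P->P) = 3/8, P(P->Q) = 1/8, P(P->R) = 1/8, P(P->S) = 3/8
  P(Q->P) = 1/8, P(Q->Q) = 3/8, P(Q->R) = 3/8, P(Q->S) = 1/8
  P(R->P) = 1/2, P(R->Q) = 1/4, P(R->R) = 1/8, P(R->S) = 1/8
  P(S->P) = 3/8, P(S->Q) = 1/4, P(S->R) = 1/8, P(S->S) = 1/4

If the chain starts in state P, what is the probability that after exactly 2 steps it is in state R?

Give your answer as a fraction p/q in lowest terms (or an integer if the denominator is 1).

Answer: 5/32

Derivation:
Computing P^2 by repeated multiplication:
P^1 =
  P: [3/8, 1/8, 1/8, 3/8]
  Q: [1/8, 3/8, 3/8, 1/8]
  R: [1/2, 1/4, 1/8, 1/8]
  S: [3/8, 1/4, 1/8, 1/4]
P^2 =
  P: [23/64, 7/32, 5/32, 17/64]
  Q: [21/64, 9/32, 7/32, 11/64]
  R: [21/64, 7/32, 3/16, 17/64]
  S: [21/64, 15/64, 3/16, 1/4]

(P^2)[P -> R] = 5/32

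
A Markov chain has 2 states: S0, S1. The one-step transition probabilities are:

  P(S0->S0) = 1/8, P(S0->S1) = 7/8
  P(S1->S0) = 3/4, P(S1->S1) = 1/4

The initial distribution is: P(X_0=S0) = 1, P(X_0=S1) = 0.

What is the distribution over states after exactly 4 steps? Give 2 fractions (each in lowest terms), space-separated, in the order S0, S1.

Propagating the distribution step by step (d_{t+1} = d_t * P):
d_0 = (S0=1, S1=0)
  d_1[S0] = 1*1/8 + 0*3/4 = 1/8
  d_1[S1] = 1*7/8 + 0*1/4 = 7/8
d_1 = (S0=1/8, S1=7/8)
  d_2[S0] = 1/8*1/8 + 7/8*3/4 = 43/64
  d_2[S1] = 1/8*7/8 + 7/8*1/4 = 21/64
d_2 = (S0=43/64, S1=21/64)
  d_3[S0] = 43/64*1/8 + 21/64*3/4 = 169/512
  d_3[S1] = 43/64*7/8 + 21/64*1/4 = 343/512
d_3 = (S0=169/512, S1=343/512)
  d_4[S0] = 169/512*1/8 + 343/512*3/4 = 2227/4096
  d_4[S1] = 169/512*7/8 + 343/512*1/4 = 1869/4096
d_4 = (S0=2227/4096, S1=1869/4096)

Answer: 2227/4096 1869/4096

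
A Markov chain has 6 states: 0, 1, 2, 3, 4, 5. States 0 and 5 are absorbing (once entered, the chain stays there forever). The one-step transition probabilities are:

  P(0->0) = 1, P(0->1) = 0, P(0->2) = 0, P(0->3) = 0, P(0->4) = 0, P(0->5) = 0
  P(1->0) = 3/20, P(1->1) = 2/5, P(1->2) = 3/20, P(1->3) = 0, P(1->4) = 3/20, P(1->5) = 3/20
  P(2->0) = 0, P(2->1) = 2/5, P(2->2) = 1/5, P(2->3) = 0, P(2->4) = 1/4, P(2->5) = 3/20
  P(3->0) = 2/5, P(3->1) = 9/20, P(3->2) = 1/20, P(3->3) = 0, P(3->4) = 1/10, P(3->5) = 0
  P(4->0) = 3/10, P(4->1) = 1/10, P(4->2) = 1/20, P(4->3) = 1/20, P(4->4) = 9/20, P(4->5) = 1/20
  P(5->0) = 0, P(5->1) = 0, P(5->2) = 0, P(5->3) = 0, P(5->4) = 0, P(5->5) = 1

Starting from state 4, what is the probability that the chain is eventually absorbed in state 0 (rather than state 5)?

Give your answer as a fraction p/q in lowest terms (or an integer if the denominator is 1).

Answer: 1160/1513

Derivation:
Let a_i = P(absorbed in 0 | start in state i).
Boundary conditions: a_0 = 1, a_5 = 0.
For each transient state i, a_i = sum_j P(i->j) * a_j:
  a_1 = 3/20*a_0 + 2/5*a_1 + 3/20*a_2 + 0*a_3 + 3/20*a_4 + 3/20*a_5
  a_2 = 0*a_0 + 2/5*a_1 + 1/5*a_2 + 0*a_3 + 1/4*a_4 + 3/20*a_5
  a_3 = 2/5*a_0 + 9/20*a_1 + 1/20*a_2 + 0*a_3 + 1/10*a_4 + 0*a_5
  a_4 = 3/10*a_0 + 1/10*a_1 + 1/20*a_2 + 1/20*a_3 + 9/20*a_4 + 1/20*a_5

Substituting a_0 = 1 and a_5 = 0, rearrange to (I - Q) a = r where r[i] = P(i -> 0):
  [3/5, -3/20, 0, -3/20] . (a_1, a_2, a_3, a_4) = 3/20
  [-2/5, 4/5, 0, -1/4] . (a_1, a_2, a_3, a_4) = 0
  [-9/20, -1/20, 1, -1/10] . (a_1, a_2, a_3, a_4) = 2/5
  [-1/10, -1/20, -1/20, 11/20] . (a_1, a_2, a_3, a_4) = 3/10

Solving yields:
  a_1 = 6071/10591
  a_2 = 5573/10591
  a_3 = 8059/10591
  a_4 = 1160/1513

Starting state is 4, so the absorption probability is a_4 = 1160/1513.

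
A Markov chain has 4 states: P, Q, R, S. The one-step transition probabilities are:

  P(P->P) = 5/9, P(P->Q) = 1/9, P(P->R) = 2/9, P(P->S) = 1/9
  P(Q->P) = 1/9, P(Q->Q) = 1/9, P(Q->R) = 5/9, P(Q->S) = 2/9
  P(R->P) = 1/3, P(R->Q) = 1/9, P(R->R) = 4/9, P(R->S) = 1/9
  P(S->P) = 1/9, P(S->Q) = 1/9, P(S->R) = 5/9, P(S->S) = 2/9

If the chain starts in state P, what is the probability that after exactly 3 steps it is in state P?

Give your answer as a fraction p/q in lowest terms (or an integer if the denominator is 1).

Computing P^3 by repeated multiplication:
P^1 =
  P: [5/9, 1/9, 2/9, 1/9]
  Q: [1/9, 1/9, 5/9, 2/9]
  R: [1/3, 1/9, 4/9, 1/9]
  S: [1/9, 1/9, 5/9, 2/9]
P^2 =
  P: [11/27, 1/9, 28/81, 11/81]
  Q: [23/81, 1/9, 37/81, 4/27]
  R: [29/81, 1/9, 32/81, 11/81]
  S: [23/81, 1/9, 37/81, 4/27]
P^3 =
  P: [269/729, 1/9, 278/729, 101/729]
  Q: [247/729, 1/9, 299/729, 34/243]
  R: [29/81, 1/9, 286/729, 101/729]
  S: [247/729, 1/9, 299/729, 34/243]

(P^3)[P -> P] = 269/729

Answer: 269/729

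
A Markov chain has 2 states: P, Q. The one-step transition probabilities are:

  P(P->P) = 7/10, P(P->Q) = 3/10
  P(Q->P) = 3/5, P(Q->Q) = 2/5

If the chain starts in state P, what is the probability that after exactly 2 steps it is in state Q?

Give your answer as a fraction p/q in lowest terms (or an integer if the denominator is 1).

Answer: 33/100

Derivation:
Computing P^2 by repeated multiplication:
P^1 =
  P: [7/10, 3/10]
  Q: [3/5, 2/5]
P^2 =
  P: [67/100, 33/100]
  Q: [33/50, 17/50]

(P^2)[P -> Q] = 33/100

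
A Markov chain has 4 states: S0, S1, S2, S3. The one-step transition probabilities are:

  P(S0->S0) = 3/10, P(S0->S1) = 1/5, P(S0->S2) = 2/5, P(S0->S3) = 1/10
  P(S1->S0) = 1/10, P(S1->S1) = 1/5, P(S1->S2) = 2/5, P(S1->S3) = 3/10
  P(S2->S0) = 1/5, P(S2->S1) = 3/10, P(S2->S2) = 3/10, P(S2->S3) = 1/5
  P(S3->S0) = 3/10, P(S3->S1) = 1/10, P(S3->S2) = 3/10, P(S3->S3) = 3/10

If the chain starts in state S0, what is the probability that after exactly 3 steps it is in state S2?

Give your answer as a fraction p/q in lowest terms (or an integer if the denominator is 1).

Answer: 69/200

Derivation:
Computing P^3 by repeated multiplication:
P^1 =
  S0: [3/10, 1/5, 2/5, 1/10]
  S1: [1/10, 1/5, 2/5, 3/10]
  S2: [1/5, 3/10, 3/10, 1/5]
  S3: [3/10, 1/10, 3/10, 3/10]
P^2 =
  S0: [11/50, 23/100, 7/20, 1/5]
  S1: [11/50, 21/100, 33/100, 6/25]
  S2: [21/100, 21/100, 7/20, 23/100]
  S3: [1/4, 1/5, 17/50, 21/100]
P^3 =
  S0: [219/1000, 43/200, 69/200, 221/1000]
  S1: [9/40, 209/1000, 343/1000, 223/1000]
  S2: [223/1000, 53/250, 171/500, 223/1000]
  S3: [113/500, 213/1000, 69/200, 27/125]

(P^3)[S0 -> S2] = 69/200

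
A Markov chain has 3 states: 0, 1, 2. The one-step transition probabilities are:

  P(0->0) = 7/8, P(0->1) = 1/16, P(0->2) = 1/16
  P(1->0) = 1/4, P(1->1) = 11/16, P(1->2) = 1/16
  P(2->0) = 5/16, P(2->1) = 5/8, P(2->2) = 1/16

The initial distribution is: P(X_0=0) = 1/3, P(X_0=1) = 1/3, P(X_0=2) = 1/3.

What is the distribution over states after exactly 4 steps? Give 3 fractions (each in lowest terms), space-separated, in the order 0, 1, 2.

Propagating the distribution step by step (d_{t+1} = d_t * P):
d_0 = (0=1/3, 1=1/3, 2=1/3)
  d_1[0] = 1/3*7/8 + 1/3*1/4 + 1/3*5/16 = 23/48
  d_1[1] = 1/3*1/16 + 1/3*11/16 + 1/3*5/8 = 11/24
  d_1[2] = 1/3*1/16 + 1/3*1/16 + 1/3*1/16 = 1/16
d_1 = (0=23/48, 1=11/24, 2=1/16)
  d_2[0] = 23/48*7/8 + 11/24*1/4 + 1/16*5/16 = 425/768
  d_2[1] = 23/48*1/16 + 11/24*11/16 + 1/16*5/8 = 295/768
  d_2[2] = 23/48*1/16 + 11/24*1/16 + 1/16*1/16 = 1/16
d_2 = (0=425/768, 1=295/768, 2=1/16)
  d_3[0] = 425/768*7/8 + 295/768*1/4 + 1/16*5/16 = 3685/6144
  d_3[1] = 425/768*1/16 + 295/768*11/16 + 1/16*5/8 = 2075/6144
  d_3[2] = 425/768*1/16 + 295/768*1/16 + 1/16*1/16 = 1/16
d_3 = (0=3685/6144, 1=2075/6144, 2=1/16)
  d_4[0] = 3685/6144*7/8 + 2075/6144*1/4 + 1/16*5/16 = 30905/49152
  d_4[1] = 3685/6144*1/16 + 2075/6144*11/16 + 1/16*5/8 = 15175/49152
  d_4[2] = 3685/6144*1/16 + 2075/6144*1/16 + 1/16*1/16 = 1/16
d_4 = (0=30905/49152, 1=15175/49152, 2=1/16)

Answer: 30905/49152 15175/49152 1/16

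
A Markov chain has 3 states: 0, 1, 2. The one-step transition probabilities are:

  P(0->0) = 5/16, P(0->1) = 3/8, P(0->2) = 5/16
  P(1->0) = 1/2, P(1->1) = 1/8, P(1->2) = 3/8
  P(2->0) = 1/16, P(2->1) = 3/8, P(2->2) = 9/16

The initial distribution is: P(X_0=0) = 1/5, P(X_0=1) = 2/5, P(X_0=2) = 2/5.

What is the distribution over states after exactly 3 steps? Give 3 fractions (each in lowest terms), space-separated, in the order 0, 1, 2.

Answer: 333/1280 191/640 113/256

Derivation:
Propagating the distribution step by step (d_{t+1} = d_t * P):
d_0 = (0=1/5, 1=2/5, 2=2/5)
  d_1[0] = 1/5*5/16 + 2/5*1/2 + 2/5*1/16 = 23/80
  d_1[1] = 1/5*3/8 + 2/5*1/8 + 2/5*3/8 = 11/40
  d_1[2] = 1/5*5/16 + 2/5*3/8 + 2/5*9/16 = 7/16
d_1 = (0=23/80, 1=11/40, 2=7/16)
  d_2[0] = 23/80*5/16 + 11/40*1/2 + 7/16*1/16 = 163/640
  d_2[1] = 23/80*3/8 + 11/40*1/8 + 7/16*3/8 = 49/160
  d_2[2] = 23/80*5/16 + 11/40*3/8 + 7/16*9/16 = 281/640
d_2 = (0=163/640, 1=49/160, 2=281/640)
  d_3[0] = 163/640*5/16 + 49/160*1/2 + 281/640*1/16 = 333/1280
  d_3[1] = 163/640*3/8 + 49/160*1/8 + 281/640*3/8 = 191/640
  d_3[2] = 163/640*5/16 + 49/160*3/8 + 281/640*9/16 = 113/256
d_3 = (0=333/1280, 1=191/640, 2=113/256)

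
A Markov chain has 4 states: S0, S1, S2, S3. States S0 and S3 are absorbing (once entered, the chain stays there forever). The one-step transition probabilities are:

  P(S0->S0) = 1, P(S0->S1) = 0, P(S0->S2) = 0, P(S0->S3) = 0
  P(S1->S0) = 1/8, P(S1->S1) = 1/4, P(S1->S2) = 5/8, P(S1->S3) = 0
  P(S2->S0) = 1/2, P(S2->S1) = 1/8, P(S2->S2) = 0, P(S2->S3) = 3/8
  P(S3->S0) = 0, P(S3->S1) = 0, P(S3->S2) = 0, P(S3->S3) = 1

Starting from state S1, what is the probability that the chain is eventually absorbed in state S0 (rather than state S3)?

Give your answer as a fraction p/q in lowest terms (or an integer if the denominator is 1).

Let a_i = P(absorbed in S0 | start in state i).
Boundary conditions: a_S0 = 1, a_S3 = 0.
For each transient state i, a_i = sum_j P(i->j) * a_j:
  a_S1 = 1/8*a_S0 + 1/4*a_S1 + 5/8*a_S2 + 0*a_S3
  a_S2 = 1/2*a_S0 + 1/8*a_S1 + 0*a_S2 + 3/8*a_S3

Substituting a_S0 = 1 and a_S3 = 0, rearrange to (I - Q) a = r where r[i] = P(i -> S0):
  [3/4, -5/8] . (a_S1, a_S2) = 1/8
  [-1/8, 1] . (a_S1, a_S2) = 1/2

Solving yields:
  a_S1 = 28/43
  a_S2 = 25/43

Starting state is S1, so the absorption probability is a_S1 = 28/43.

Answer: 28/43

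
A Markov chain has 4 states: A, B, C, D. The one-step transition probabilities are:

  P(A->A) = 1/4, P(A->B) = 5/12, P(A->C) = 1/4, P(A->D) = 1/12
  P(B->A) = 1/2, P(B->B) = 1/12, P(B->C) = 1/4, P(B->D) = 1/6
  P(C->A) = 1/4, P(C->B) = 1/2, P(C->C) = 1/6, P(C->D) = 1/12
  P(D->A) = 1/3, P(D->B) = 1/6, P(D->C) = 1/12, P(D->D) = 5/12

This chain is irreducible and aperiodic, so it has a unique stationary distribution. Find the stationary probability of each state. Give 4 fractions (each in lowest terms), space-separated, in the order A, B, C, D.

Answer: 115/341 503/1705 351/1705 276/1705

Derivation:
The stationary distribution satisfies pi = pi * P, i.e.:
  pi_A = 1/4*pi_A + 1/2*pi_B + 1/4*pi_C + 1/3*pi_D
  pi_B = 5/12*pi_A + 1/12*pi_B + 1/2*pi_C + 1/6*pi_D
  pi_C = 1/4*pi_A + 1/4*pi_B + 1/6*pi_C + 1/12*pi_D
  pi_D = 1/12*pi_A + 1/6*pi_B + 1/12*pi_C + 5/12*pi_D
with normalization: pi_A + pi_B + pi_C + pi_D = 1.

Using the first 3 balance equations plus normalization, the linear system A*pi = b is:
  [-3/4, 1/2, 1/4, 1/3] . pi = 0
  [5/12, -11/12, 1/2, 1/6] . pi = 0
  [1/4, 1/4, -5/6, 1/12] . pi = 0
  [1, 1, 1, 1] . pi = 1

Solving yields:
  pi_A = 115/341
  pi_B = 503/1705
  pi_C = 351/1705
  pi_D = 276/1705

Verification (pi * P):
  115/341*1/4 + 503/1705*1/2 + 351/1705*1/4 + 276/1705*1/3 = 115/341 = pi_A  (ok)
  115/341*5/12 + 503/1705*1/12 + 351/1705*1/2 + 276/1705*1/6 = 503/1705 = pi_B  (ok)
  115/341*1/4 + 503/1705*1/4 + 351/1705*1/6 + 276/1705*1/12 = 351/1705 = pi_C  (ok)
  115/341*1/12 + 503/1705*1/6 + 351/1705*1/12 + 276/1705*5/12 = 276/1705 = pi_D  (ok)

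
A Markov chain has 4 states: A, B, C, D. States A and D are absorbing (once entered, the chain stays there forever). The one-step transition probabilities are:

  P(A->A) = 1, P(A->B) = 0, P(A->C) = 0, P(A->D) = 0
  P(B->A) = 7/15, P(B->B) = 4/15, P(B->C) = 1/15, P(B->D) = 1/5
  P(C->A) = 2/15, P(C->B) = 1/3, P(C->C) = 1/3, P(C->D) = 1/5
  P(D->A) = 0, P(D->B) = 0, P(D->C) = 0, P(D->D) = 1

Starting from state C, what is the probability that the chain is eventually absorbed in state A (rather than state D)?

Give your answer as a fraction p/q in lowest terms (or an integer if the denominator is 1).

Answer: 19/35

Derivation:
Let a_i = P(absorbed in A | start in state i).
Boundary conditions: a_A = 1, a_D = 0.
For each transient state i, a_i = sum_j P(i->j) * a_j:
  a_B = 7/15*a_A + 4/15*a_B + 1/15*a_C + 1/5*a_D
  a_C = 2/15*a_A + 1/3*a_B + 1/3*a_C + 1/5*a_D

Substituting a_A = 1 and a_D = 0, rearrange to (I - Q) a = r where r[i] = P(i -> A):
  [11/15, -1/15] . (a_B, a_C) = 7/15
  [-1/3, 2/3] . (a_B, a_C) = 2/15

Solving yields:
  a_B = 24/35
  a_C = 19/35

Starting state is C, so the absorption probability is a_C = 19/35.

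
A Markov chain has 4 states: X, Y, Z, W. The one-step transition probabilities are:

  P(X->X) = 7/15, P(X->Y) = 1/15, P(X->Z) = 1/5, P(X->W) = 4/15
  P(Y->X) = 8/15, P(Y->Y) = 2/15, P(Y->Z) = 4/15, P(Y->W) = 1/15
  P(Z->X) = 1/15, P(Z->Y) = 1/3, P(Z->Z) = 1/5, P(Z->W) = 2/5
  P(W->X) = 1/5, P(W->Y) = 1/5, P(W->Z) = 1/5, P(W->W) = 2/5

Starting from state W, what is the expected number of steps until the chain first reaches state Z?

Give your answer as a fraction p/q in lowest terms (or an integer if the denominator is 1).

Let h_i = expected steps to first reach Z from state i.
Boundary: h_Z = 0.
First-step equations for the other states:
  h_X = 1 + 7/15*h_X + 1/15*h_Y + 1/5*h_Z + 4/15*h_W
  h_Y = 1 + 8/15*h_X + 2/15*h_Y + 4/15*h_Z + 1/15*h_W
  h_W = 1 + 1/5*h_X + 1/5*h_Y + 1/5*h_Z + 2/5*h_W

Substituting h_Z = 0 and rearranging gives the linear system (I - Q) h = 1:
  [8/15, -1/15, -4/15] . (h_X, h_Y, h_W) = 1
  [-8/15, 13/15, -1/15] . (h_X, h_Y, h_W) = 1
  [-1/5, -1/5, 3/5] . (h_X, h_Y, h_W) = 1

Solving yields:
  h_X = 188/39
  h_Y = 175/39
  h_W = 62/13

Starting state is W, so the expected hitting time is h_W = 62/13.

Answer: 62/13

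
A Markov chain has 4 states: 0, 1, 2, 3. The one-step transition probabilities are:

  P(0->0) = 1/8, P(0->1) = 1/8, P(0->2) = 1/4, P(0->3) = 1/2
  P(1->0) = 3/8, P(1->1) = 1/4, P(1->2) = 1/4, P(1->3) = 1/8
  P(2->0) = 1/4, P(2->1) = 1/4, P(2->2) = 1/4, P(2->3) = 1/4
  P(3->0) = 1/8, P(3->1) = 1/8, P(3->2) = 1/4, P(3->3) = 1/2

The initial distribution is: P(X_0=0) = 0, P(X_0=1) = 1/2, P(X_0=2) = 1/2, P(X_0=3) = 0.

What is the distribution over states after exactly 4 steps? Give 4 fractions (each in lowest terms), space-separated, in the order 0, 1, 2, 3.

Propagating the distribution step by step (d_{t+1} = d_t * P):
d_0 = (0=0, 1=1/2, 2=1/2, 3=0)
  d_1[0] = 0*1/8 + 1/2*3/8 + 1/2*1/4 + 0*1/8 = 5/16
  d_1[1] = 0*1/8 + 1/2*1/4 + 1/2*1/4 + 0*1/8 = 1/4
  d_1[2] = 0*1/4 + 1/2*1/4 + 1/2*1/4 + 0*1/4 = 1/4
  d_1[3] = 0*1/2 + 1/2*1/8 + 1/2*1/4 + 0*1/2 = 3/16
d_1 = (0=5/16, 1=1/4, 2=1/4, 3=3/16)
  d_2[0] = 5/16*1/8 + 1/4*3/8 + 1/4*1/4 + 3/16*1/8 = 7/32
  d_2[1] = 5/16*1/8 + 1/4*1/4 + 1/4*1/4 + 3/16*1/8 = 3/16
  d_2[2] = 5/16*1/4 + 1/4*1/4 + 1/4*1/4 + 3/16*1/4 = 1/4
  d_2[3] = 5/16*1/2 + 1/4*1/8 + 1/4*1/4 + 3/16*1/2 = 11/32
d_2 = (0=7/32, 1=3/16, 2=1/4, 3=11/32)
  d_3[0] = 7/32*1/8 + 3/16*3/8 + 1/4*1/4 + 11/32*1/8 = 13/64
  d_3[1] = 7/32*1/8 + 3/16*1/4 + 1/4*1/4 + 11/32*1/8 = 23/128
  d_3[2] = 7/32*1/4 + 3/16*1/4 + 1/4*1/4 + 11/32*1/4 = 1/4
  d_3[3] = 7/32*1/2 + 3/16*1/8 + 1/4*1/4 + 11/32*1/2 = 47/128
d_3 = (0=13/64, 1=23/128, 2=1/4, 3=47/128)
  d_4[0] = 13/64*1/8 + 23/128*3/8 + 1/4*1/4 + 47/128*1/8 = 103/512
  d_4[1] = 13/64*1/8 + 23/128*1/4 + 1/4*1/4 + 47/128*1/8 = 183/1024
  d_4[2] = 13/64*1/4 + 23/128*1/4 + 1/4*1/4 + 47/128*1/4 = 1/4
  d_4[3] = 13/64*1/2 + 23/128*1/8 + 1/4*1/4 + 47/128*1/2 = 379/1024
d_4 = (0=103/512, 1=183/1024, 2=1/4, 3=379/1024)

Answer: 103/512 183/1024 1/4 379/1024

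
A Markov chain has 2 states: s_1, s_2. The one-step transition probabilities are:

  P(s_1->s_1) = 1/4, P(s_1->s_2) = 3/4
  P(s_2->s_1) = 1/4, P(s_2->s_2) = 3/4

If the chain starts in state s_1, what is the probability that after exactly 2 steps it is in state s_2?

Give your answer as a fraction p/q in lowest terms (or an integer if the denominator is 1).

Answer: 3/4

Derivation:
Computing P^2 by repeated multiplication:
P^1 =
  s_1: [1/4, 3/4]
  s_2: [1/4, 3/4]
P^2 =
  s_1: [1/4, 3/4]
  s_2: [1/4, 3/4]

(P^2)[s_1 -> s_2] = 3/4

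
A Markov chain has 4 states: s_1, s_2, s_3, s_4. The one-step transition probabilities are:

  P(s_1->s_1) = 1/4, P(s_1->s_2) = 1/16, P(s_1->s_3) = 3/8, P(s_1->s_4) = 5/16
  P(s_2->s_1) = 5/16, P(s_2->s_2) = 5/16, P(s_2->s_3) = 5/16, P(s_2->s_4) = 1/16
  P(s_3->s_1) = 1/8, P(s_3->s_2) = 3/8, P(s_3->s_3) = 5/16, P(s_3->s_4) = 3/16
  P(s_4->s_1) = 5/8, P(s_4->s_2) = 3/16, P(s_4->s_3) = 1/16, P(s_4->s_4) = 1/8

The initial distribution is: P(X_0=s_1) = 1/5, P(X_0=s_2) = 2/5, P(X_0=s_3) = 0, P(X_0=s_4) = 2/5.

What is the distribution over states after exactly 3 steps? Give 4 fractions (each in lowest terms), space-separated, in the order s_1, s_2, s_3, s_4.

Propagating the distribution step by step (d_{t+1} = d_t * P):
d_0 = (s_1=1/5, s_2=2/5, s_3=0, s_4=2/5)
  d_1[s_1] = 1/5*1/4 + 2/5*5/16 + 0*1/8 + 2/5*5/8 = 17/40
  d_1[s_2] = 1/5*1/16 + 2/5*5/16 + 0*3/8 + 2/5*3/16 = 17/80
  d_1[s_3] = 1/5*3/8 + 2/5*5/16 + 0*5/16 + 2/5*1/16 = 9/40
  d_1[s_4] = 1/5*5/16 + 2/5*1/16 + 0*3/16 + 2/5*1/8 = 11/80
d_1 = (s_1=17/40, s_2=17/80, s_3=9/40, s_4=11/80)
  d_2[s_1] = 17/40*1/4 + 17/80*5/16 + 9/40*1/8 + 11/80*5/8 = 367/1280
  d_2[s_2] = 17/40*1/16 + 17/80*5/16 + 9/40*3/8 + 11/80*3/16 = 13/64
  d_2[s_3] = 17/40*3/8 + 17/80*5/16 + 9/40*5/16 + 11/80*1/16 = 39/128
  d_2[s_4] = 17/40*5/16 + 17/80*1/16 + 9/40*3/16 + 11/80*1/8 = 263/1280
d_2 = (s_1=367/1280, s_2=13/64, s_3=39/128, s_4=263/1280)
  d_3[s_1] = 367/1280*1/4 + 13/64*5/16 + 39/128*1/8 + 263/1280*5/8 = 3089/10240
  d_3[s_2] = 367/1280*1/16 + 13/64*5/16 + 39/128*3/8 + 263/1280*3/16 = 1199/5120
  d_3[s_3] = 367/1280*3/8 + 13/64*5/16 + 39/128*5/16 + 263/1280*1/16 = 1143/4096
  d_3[s_4] = 367/1280*5/16 + 13/64*1/16 + 39/128*3/16 + 263/1280*1/8 = 3791/20480
d_3 = (s_1=3089/10240, s_2=1199/5120, s_3=1143/4096, s_4=3791/20480)

Answer: 3089/10240 1199/5120 1143/4096 3791/20480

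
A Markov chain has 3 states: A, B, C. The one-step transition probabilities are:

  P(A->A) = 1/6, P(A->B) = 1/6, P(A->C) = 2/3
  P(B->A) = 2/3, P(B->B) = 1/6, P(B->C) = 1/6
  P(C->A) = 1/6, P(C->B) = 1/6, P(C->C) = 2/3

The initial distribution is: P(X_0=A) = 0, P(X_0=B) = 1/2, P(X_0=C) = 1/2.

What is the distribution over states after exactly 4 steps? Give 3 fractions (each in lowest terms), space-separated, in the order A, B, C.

Propagating the distribution step by step (d_{t+1} = d_t * P):
d_0 = (A=0, B=1/2, C=1/2)
  d_1[A] = 0*1/6 + 1/2*2/3 + 1/2*1/6 = 5/12
  d_1[B] = 0*1/6 + 1/2*1/6 + 1/2*1/6 = 1/6
  d_1[C] = 0*2/3 + 1/2*1/6 + 1/2*2/3 = 5/12
d_1 = (A=5/12, B=1/6, C=5/12)
  d_2[A] = 5/12*1/6 + 1/6*2/3 + 5/12*1/6 = 1/4
  d_2[B] = 5/12*1/6 + 1/6*1/6 + 5/12*1/6 = 1/6
  d_2[C] = 5/12*2/3 + 1/6*1/6 + 5/12*2/3 = 7/12
d_2 = (A=1/4, B=1/6, C=7/12)
  d_3[A] = 1/4*1/6 + 1/6*2/3 + 7/12*1/6 = 1/4
  d_3[B] = 1/4*1/6 + 1/6*1/6 + 7/12*1/6 = 1/6
  d_3[C] = 1/4*2/3 + 1/6*1/6 + 7/12*2/3 = 7/12
d_3 = (A=1/4, B=1/6, C=7/12)
  d_4[A] = 1/4*1/6 + 1/6*2/3 + 7/12*1/6 = 1/4
  d_4[B] = 1/4*1/6 + 1/6*1/6 + 7/12*1/6 = 1/6
  d_4[C] = 1/4*2/3 + 1/6*1/6 + 7/12*2/3 = 7/12
d_4 = (A=1/4, B=1/6, C=7/12)

Answer: 1/4 1/6 7/12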